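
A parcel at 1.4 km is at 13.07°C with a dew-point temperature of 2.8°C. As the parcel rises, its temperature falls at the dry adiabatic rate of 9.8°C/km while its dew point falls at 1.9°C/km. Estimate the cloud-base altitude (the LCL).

2.7 km

T and T_d converge at 9.8 − 1.9 = 7.9°C per km
Height above start = (13.07 − 2.8) / 7.9 = 1.3 km
LCL altitude = 1400 m + 1300 m = 2700 m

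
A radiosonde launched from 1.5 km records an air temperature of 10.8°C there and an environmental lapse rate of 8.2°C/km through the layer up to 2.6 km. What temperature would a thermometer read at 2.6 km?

1.78°C

1500 → 2600 m (environmental, 8.2°C/km): ΔT = -8.2 × 1.1 = -9.02°C → T = 1.78°C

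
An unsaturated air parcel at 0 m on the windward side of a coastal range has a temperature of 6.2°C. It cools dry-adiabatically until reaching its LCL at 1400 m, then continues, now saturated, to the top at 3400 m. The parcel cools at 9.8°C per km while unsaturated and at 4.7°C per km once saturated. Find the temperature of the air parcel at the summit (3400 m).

-16.92°C

From 0 m to 1400 m (dry): cools by 9.8 × 1.4 = 13.72°C, giving -7.52°C.
From 1400 m to 3400 m (saturated): cools by 4.7 × 2 = 9.4°C, giving -16.92°C.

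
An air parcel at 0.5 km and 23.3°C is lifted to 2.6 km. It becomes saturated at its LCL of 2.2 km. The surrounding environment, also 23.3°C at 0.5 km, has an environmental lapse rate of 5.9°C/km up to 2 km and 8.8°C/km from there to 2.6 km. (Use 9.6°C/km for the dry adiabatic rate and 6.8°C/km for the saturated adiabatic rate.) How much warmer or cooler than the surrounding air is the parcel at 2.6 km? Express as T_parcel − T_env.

-4.91°C (parcel cooler than environment)

Parcel:
  500–2200 m, dry: Δz = 1.7 km ⇒ ΔT = -16.32°C; T = 6.98°C
  2200–2600 m, saturated: Δz = 0.4 km ⇒ ΔT = -2.72°C; T = 4.26°C
Environment:
  500–2000 m, environment, lower layer: Δz = 1.5 km ⇒ ΔT = -8.85°C; T = 14.45°C
  2000–2600 m, environment, upper layer: Δz = 0.6 km ⇒ ΔT = -5.28°C; T = 9.17°C
T_parcel − T_env = 4.26 − 9.17 = -4.91°C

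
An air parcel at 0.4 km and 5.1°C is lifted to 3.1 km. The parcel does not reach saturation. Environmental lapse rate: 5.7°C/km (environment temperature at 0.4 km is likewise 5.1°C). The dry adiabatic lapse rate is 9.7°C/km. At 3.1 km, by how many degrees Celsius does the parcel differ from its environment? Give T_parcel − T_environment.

Parcel:
  Dry to 3100 m: -9.7 × 2.7 km = -26.19°C, so T = -21.09°C.
Environment:
  Environment to 3100 m: -5.7 × 2.7 km = -15.39°C, so T = -10.29°C.
T_parcel − T_env = -21.09 − (-10.29) = -10.8°C

-10.8°C (parcel cooler than environment)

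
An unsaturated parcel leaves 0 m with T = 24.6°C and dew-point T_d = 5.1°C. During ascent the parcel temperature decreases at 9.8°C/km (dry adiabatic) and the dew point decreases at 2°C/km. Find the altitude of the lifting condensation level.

2500 m

T and T_d converge at 9.8 − 2 = 7.8°C per km
Height above start = (24.6 − 5.1) / 7.8 = 2.5 km
LCL altitude = 0 m + 2500 m = 2500 m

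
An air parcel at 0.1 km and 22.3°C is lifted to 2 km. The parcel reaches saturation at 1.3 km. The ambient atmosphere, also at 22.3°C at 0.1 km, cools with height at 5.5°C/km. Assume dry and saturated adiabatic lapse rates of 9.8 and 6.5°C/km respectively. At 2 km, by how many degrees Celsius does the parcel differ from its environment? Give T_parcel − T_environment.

Parcel:
  100–1300 m, dry: Δz = 1.2 km ⇒ ΔT = -11.76°C; T = 10.54°C
  1300–2000 m, saturated: Δz = 0.7 km ⇒ ΔT = -4.55°C; T = 5.99°C
Environment:
  100–2000 m, environment: Δz = 1.9 km ⇒ ΔT = -10.45°C; T = 11.85°C
T_parcel − T_env = 5.99 − 11.85 = -5.86°C

-5.86°C (parcel cooler than environment)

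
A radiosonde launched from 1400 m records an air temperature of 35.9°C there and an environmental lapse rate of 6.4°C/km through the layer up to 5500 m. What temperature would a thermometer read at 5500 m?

1400–5500 m, environmental: Δz = 4.1 km ⇒ ΔT = -26.24°C; T = 9.66°C

9.66°C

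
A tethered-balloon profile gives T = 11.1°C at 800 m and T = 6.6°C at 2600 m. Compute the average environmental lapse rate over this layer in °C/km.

Γ = −ΔT/Δz = (11.1 − 6.6) / (2600 − 800) m
  = 4.5°C / 1.8 km = 2.5°C/km

2.5°C/km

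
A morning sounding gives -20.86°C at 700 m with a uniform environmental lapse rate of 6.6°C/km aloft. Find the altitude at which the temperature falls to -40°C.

3600 m

Height above start = (-20.86 − (-40)) / 6.6 = 2.9 km
Altitude = 700 m + 2900 m = 3600 m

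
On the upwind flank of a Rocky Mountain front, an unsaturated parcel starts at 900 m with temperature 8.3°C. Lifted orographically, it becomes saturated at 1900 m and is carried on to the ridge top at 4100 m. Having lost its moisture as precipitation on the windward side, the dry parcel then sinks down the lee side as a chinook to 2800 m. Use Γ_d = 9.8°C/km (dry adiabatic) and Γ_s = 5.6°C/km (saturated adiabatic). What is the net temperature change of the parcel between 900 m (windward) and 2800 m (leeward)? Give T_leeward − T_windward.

Dry to 1900 m: -9.8 × 1 km = -9.8°C, so T = -1.5°C.
Saturated to 4100 m: -5.6 × 2.2 km = -12.32°C, so T = -13.82°C.
Dry descent to 2800 m: +9.8 × 1.3 km = +12.74°C, so T = -1.08°C.
Net change vs windward start: -1.08 − 8.3 = -9.38°C

-9.38°C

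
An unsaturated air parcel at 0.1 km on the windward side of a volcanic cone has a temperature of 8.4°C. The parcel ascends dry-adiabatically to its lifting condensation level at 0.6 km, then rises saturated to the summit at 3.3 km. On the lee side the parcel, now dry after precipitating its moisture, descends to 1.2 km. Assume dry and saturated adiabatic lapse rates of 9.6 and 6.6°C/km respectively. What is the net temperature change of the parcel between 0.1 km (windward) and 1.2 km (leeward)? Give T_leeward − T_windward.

From 100 m to 600 m (dry): cools by 9.6 × 0.5 = 4.8°C, giving 3.6°C.
From 600 m to 3300 m (saturated): cools by 6.6 × 2.7 = 17.82°C, giving -14.22°C.
From 3300 m to 1200 m (dry descent): warms by 9.6 × 2.1 = 20.16°C, giving 5.94°C.
Net change vs windward start: 5.94 − 8.4 = -2.46°C

-2.46°C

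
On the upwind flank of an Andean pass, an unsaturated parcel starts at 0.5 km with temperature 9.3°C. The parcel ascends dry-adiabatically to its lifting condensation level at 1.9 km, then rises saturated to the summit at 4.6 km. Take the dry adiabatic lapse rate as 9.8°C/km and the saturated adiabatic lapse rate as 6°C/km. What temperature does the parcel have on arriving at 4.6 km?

500–1900 m, dry: Δz = 1.4 km ⇒ ΔT = -13.72°C; T = -4.42°C
1900–4600 m, saturated: Δz = 2.7 km ⇒ ΔT = -16.2°C; T = -20.62°C

-20.62°C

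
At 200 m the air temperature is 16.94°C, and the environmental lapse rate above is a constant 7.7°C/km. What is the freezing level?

Height above start = (16.94 − 0) / 7.7 = 2.2 km
Altitude = 200 m + 2200 m = 2400 m

2400 m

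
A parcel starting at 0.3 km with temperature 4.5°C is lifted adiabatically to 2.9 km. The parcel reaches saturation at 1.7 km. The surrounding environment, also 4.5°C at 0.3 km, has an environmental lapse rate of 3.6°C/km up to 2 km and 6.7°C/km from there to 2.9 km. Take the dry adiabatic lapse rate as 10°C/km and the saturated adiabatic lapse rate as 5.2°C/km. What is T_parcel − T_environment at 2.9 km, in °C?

-8.09°C (parcel cooler than environment)

Parcel:
  Dry to 1700 m: -10 × 1.4 km = -14°C, so T = -9.5°C.
  Saturated to 2900 m: -5.2 × 1.2 km = -6.24°C, so T = -15.74°C.
Environment:
  Environment, lower layer to 2000 m: -3.6 × 1.7 km = -6.12°C, so T = -1.62°C.
  Environment, upper layer to 2900 m: -6.7 × 0.9 km = -6.03°C, so T = -7.65°C.
T_parcel − T_env = -15.74 − (-7.65) = -8.09°C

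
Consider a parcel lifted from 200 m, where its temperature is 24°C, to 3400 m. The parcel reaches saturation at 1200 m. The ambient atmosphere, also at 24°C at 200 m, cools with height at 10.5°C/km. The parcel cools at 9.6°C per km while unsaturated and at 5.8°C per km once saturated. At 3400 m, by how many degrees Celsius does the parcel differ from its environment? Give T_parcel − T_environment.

+11.24°C (parcel warmer than environment)

Parcel:
  Dry to 1200 m: -9.6 × 1 km = -9.6°C, so T = 14.4°C.
  Saturated to 3400 m: -5.8 × 2.2 km = -12.76°C, so T = 1.64°C.
Environment:
  Environment to 3400 m: -10.5 × 3.2 km = -33.6°C, so T = -9.6°C.
T_parcel − T_env = 1.64 − (-9.6) = +11.24°C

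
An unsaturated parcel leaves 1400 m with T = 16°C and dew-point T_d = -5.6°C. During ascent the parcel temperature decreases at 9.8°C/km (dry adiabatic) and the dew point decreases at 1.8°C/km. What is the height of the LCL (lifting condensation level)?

T and T_d converge at 9.8 − 1.8 = 8°C per km
Height above start = (16 − (-5.6)) / 8 = 2.7 km
LCL altitude = 1400 m + 2700 m = 4100 m

4100 m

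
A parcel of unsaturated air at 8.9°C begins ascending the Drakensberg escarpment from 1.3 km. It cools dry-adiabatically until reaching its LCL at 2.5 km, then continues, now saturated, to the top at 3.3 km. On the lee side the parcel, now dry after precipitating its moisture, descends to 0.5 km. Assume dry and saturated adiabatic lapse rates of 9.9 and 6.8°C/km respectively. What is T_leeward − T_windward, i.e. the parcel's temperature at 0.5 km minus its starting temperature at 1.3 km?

1300 → 2500 m (dry, 9.9°C/km): ΔT = -9.9 × 1.2 = -11.88°C → T = -2.98°C
2500 → 3300 m (saturated, 6.8°C/km): ΔT = -6.8 × 0.8 = -5.44°C → T = -8.42°C
3300 → 500 m (dry descent, 9.9°C/km): ΔT = +9.9 × 2.8 = +27.72°C → T = 19.3°C
Net change vs windward start: 19.3 − 8.9 = +10.4°C

+10.4°C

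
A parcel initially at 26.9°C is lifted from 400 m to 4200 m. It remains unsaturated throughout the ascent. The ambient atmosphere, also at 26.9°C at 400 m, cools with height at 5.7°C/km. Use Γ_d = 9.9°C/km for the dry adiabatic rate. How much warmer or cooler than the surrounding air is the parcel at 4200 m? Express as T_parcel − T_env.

Parcel:
  From 400 m to 4200 m (dry): cools by 9.9 × 3.8 = 37.62°C, giving -10.72°C.
Environment:
  From 400 m to 4200 m (environment): cools by 5.7 × 3.8 = 21.66°C, giving 5.24°C.
T_parcel − T_env = -10.72 − 5.24 = -15.96°C

-15.96°C (parcel cooler than environment)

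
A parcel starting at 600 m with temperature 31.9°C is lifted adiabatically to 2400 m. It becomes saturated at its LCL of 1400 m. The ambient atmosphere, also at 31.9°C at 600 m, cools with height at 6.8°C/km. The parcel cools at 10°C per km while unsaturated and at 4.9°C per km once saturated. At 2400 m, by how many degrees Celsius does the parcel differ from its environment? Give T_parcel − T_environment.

Parcel:
  Dry to 1400 m: -10 × 0.8 km = -8°C, so T = 23.9°C.
  Saturated to 2400 m: -4.9 × 1 km = -4.9°C, so T = 19°C.
Environment:
  Environment to 2400 m: -6.8 × 1.8 km = -12.24°C, so T = 19.66°C.
T_parcel − T_env = 19 − 19.66 = -0.66°C

-0.66°C (parcel cooler than environment)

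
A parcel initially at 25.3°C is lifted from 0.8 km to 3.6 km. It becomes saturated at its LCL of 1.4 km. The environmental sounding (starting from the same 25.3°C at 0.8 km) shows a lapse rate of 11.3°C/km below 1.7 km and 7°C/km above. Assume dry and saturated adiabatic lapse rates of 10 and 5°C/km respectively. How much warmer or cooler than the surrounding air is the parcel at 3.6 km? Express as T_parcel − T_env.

+6.47°C (parcel warmer than environment)

Parcel:
  Dry to 1400 m: -10 × 0.6 km = -6°C, so T = 19.3°C.
  Saturated to 3600 m: -5 × 2.2 km = -11°C, so T = 8.3°C.
Environment:
  Environment, lower layer to 1700 m: -11.3 × 0.9 km = -10.17°C, so T = 15.13°C.
  Environment, upper layer to 3600 m: -7 × 1.9 km = -13.3°C, so T = 1.83°C.
T_parcel − T_env = 8.3 − 1.83 = +6.47°C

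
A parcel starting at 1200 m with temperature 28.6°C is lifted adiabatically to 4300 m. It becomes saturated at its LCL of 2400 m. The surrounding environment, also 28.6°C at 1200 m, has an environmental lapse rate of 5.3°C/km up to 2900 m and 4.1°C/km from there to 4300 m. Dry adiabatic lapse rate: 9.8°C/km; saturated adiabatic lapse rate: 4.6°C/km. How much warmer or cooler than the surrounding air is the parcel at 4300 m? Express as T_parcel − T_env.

Parcel:
  1200–2400 m, dry: Δz = 1.2 km ⇒ ΔT = -11.76°C; T = 16.84°C
  2400–4300 m, saturated: Δz = 1.9 km ⇒ ΔT = -8.74°C; T = 8.1°C
Environment:
  1200–2900 m, environment, lower layer: Δz = 1.7 km ⇒ ΔT = -9.01°C; T = 19.59°C
  2900–4300 m, environment, upper layer: Δz = 1.4 km ⇒ ΔT = -5.74°C; T = 13.85°C
T_parcel − T_env = 8.1 − 13.85 = -5.75°C

-5.75°C (parcel cooler than environment)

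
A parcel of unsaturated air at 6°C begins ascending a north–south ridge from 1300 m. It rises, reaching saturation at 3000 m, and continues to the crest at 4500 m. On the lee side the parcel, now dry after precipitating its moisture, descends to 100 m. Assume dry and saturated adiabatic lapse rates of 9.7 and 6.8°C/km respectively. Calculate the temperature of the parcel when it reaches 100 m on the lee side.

Dry to 3000 m: -9.7 × 1.7 km = -16.49°C, so T = -10.49°C.
Saturated to 4500 m: -6.8 × 1.5 km = -10.2°C, so T = -20.69°C.
Dry descent to 100 m: +9.7 × 4.4 km = +42.68°C, so T = 21.99°C.

21.99°C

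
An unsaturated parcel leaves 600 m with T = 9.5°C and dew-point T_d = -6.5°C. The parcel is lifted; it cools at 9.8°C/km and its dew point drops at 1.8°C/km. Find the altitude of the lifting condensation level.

T and T_d converge at 9.8 − 1.8 = 8°C per km
Height above start = (9.5 − (-6.5)) / 8 = 2 km
LCL altitude = 600 m + 2000 m = 2600 m

2600 m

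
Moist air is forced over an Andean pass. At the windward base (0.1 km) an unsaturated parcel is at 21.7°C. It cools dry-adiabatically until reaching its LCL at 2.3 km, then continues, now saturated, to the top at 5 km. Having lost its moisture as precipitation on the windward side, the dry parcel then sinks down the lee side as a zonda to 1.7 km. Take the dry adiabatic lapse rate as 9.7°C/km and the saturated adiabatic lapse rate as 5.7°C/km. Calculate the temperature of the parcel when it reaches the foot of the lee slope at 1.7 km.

16.98°C

From 100 m to 2300 m (dry): cools by 9.7 × 2.2 = 21.34°C, giving 0.36°C.
From 2300 m to 5000 m (saturated): cools by 5.7 × 2.7 = 15.39°C, giving -15.03°C.
From 5000 m to 1700 m (dry descent): warms by 9.7 × 3.3 = 32.01°C, giving 16.98°C.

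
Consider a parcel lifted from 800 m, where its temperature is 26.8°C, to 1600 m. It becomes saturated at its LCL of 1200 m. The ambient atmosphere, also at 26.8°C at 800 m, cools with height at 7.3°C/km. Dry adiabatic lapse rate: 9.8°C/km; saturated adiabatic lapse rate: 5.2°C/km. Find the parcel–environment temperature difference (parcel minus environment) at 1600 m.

-0.16°C (parcel cooler than environment)

Parcel:
  800 → 1200 m (dry, 9.8°C/km): ΔT = -9.8 × 0.4 = -3.92°C → T = 22.88°C
  1200 → 1600 m (saturated, 5.2°C/km): ΔT = -5.2 × 0.4 = -2.08°C → T = 20.8°C
Environment:
  800 → 1600 m (environment, 7.3°C/km): ΔT = -7.3 × 0.8 = -5.84°C → T = 20.96°C
T_parcel − T_env = 20.8 − 20.96 = -0.16°C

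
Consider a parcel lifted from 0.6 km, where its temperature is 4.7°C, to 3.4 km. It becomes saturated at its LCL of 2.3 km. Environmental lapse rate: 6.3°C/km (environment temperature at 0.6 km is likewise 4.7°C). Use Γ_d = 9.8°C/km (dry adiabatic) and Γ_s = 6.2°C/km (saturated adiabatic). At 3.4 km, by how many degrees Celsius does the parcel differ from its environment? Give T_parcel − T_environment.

-5.84°C (parcel cooler than environment)

Parcel:
  From 600 m to 2300 m (dry): cools by 9.8 × 1.7 = 16.66°C, giving -11.96°C.
  From 2300 m to 3400 m (saturated): cools by 6.2 × 1.1 = 6.82°C, giving -18.78°C.
Environment:
  From 600 m to 3400 m (environment): cools by 6.3 × 2.8 = 17.64°C, giving -12.94°C.
T_parcel − T_env = -18.78 − (-12.94) = -5.84°C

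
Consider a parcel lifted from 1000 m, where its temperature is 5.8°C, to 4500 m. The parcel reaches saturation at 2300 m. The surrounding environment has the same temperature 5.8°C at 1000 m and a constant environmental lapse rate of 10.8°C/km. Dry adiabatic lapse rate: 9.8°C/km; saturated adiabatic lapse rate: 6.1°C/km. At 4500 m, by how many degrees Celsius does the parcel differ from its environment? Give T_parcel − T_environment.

Parcel:
  1000–2300 m, dry: Δz = 1.3 km ⇒ ΔT = -12.74°C; T = -6.94°C
  2300–4500 m, saturated: Δz = 2.2 km ⇒ ΔT = -13.42°C; T = -20.36°C
Environment:
  1000–4500 m, environment: Δz = 3.5 km ⇒ ΔT = -37.8°C; T = -32°C
T_parcel − T_env = -20.36 − (-32) = +11.64°C

+11.64°C (parcel warmer than environment)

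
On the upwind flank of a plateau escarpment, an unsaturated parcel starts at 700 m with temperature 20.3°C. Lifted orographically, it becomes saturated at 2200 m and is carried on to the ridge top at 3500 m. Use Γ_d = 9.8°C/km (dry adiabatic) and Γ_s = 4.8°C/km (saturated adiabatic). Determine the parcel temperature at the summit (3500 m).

-0.64°C

From 700 m to 2200 m (dry): cools by 9.8 × 1.5 = 14.7°C, giving 5.6°C.
From 2200 m to 3500 m (saturated): cools by 4.8 × 1.3 = 6.24°C, giving -0.64°C.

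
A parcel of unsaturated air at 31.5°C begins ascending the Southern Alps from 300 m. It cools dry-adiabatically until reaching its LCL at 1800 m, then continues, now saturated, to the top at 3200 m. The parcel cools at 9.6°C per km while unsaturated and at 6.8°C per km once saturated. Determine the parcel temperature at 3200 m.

300 → 1800 m (dry, 9.6°C/km): ΔT = -9.6 × 1.5 = -14.4°C → T = 17.1°C
1800 → 3200 m (saturated, 6.8°C/km): ΔT = -6.8 × 1.4 = -9.52°C → T = 7.58°C

7.58°C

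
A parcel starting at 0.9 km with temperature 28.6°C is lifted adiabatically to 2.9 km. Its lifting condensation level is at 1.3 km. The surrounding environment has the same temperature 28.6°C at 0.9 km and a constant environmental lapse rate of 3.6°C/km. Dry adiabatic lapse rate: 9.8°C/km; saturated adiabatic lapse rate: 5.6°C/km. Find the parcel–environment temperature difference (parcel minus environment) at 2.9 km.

Parcel:
  From 900 m to 1300 m (dry): cools by 9.8 × 0.4 = 3.92°C, giving 24.68°C.
  From 1300 m to 2900 m (saturated): cools by 5.6 × 1.6 = 8.96°C, giving 15.72°C.
Environment:
  From 900 m to 2900 m (environment): cools by 3.6 × 2 = 7.2°C, giving 21.4°C.
T_parcel − T_env = 15.72 − 21.4 = -5.68°C

-5.68°C (parcel cooler than environment)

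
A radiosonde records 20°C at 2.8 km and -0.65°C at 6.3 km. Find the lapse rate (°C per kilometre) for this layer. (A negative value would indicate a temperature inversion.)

Γ = −ΔT/Δz = (20 − (-0.65)) / (6300 − 2800) m
  = 20.65°C / 3.5 km = 5.9°C/km

5.9°C/km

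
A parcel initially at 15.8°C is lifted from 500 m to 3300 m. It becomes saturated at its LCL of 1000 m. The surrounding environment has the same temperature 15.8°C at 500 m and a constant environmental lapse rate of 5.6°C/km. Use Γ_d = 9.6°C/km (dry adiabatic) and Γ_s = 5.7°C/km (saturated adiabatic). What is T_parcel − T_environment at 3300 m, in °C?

Parcel:
  500–1000 m, dry: Δz = 0.5 km ⇒ ΔT = -4.8°C; T = 11°C
  1000–3300 m, saturated: Δz = 2.3 km ⇒ ΔT = -13.11°C; T = -2.11°C
Environment:
  500–3300 m, environment: Δz = 2.8 km ⇒ ΔT = -15.68°C; T = 0.12°C
T_parcel − T_env = -2.11 − 0.12 = -2.23°C

-2.23°C (parcel cooler than environment)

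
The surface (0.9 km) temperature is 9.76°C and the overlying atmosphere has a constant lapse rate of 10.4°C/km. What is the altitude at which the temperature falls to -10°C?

2.8 km

Height above start = (9.76 − (-10)) / 10.4 = 1.9 km
Altitude = 900 m + 1900 m = 2800 m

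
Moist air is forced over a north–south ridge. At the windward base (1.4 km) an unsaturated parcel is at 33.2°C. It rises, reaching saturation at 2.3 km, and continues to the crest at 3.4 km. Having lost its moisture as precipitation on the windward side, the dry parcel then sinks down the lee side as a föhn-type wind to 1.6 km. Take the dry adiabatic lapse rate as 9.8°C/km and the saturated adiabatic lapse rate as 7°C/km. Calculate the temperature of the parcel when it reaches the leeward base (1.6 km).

1400–2300 m, dry: Δz = 0.9 km ⇒ ΔT = -8.82°C; T = 24.38°C
2300–3400 m, saturated: Δz = 1.1 km ⇒ ΔT = -7.7°C; T = 16.68°C
3400–1600 m, dry descent: Δz = 1.8 km ⇒ ΔT = +17.64°C; T = 34.32°C

34.32°C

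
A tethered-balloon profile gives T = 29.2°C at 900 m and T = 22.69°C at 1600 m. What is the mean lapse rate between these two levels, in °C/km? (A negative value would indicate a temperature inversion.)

Γ = −ΔT/Δz = (29.2 − 22.69) / (1600 − 900) m
  = 6.51°C / 0.7 km = 9.3°C/km

9.3°C/km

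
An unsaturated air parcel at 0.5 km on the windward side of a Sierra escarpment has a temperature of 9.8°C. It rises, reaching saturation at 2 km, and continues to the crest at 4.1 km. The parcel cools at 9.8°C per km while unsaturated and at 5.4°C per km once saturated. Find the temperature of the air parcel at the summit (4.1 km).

Dry to 2000 m: -9.8 × 1.5 km = -14.7°C, so T = -4.9°C.
Saturated to 4100 m: -5.4 × 2.1 km = -11.34°C, so T = -16.24°C.

-16.24°C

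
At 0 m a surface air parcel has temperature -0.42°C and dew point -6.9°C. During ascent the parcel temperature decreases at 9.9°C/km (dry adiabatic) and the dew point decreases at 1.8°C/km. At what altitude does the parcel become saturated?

T and T_d converge at 9.9 − 1.8 = 8.1°C per km
Height above start = (-0.42 − (-6.9)) / 8.1 = 0.8 km
LCL altitude = 0 m + 800 m = 800 m

800 m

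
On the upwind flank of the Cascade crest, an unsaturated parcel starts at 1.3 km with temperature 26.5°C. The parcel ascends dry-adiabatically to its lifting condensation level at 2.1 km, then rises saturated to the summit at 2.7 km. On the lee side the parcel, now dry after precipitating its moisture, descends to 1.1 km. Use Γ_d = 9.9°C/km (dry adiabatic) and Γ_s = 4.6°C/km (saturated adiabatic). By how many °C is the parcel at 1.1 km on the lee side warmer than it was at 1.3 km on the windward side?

From 1300 m to 2100 m (dry): cools by 9.9 × 0.8 = 7.92°C, giving 18.58°C.
From 2100 m to 2700 m (saturated): cools by 4.6 × 0.6 = 2.76°C, giving 15.82°C.
From 2700 m to 1100 m (dry descent): warms by 9.9 × 1.6 = 15.84°C, giving 31.66°C.
Net change vs windward start: 31.66 − 26.5 = +5.16°C

+5.16°C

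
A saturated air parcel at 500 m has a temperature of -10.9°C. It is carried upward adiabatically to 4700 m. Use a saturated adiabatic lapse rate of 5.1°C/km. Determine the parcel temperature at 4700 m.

Saturated adiabatic to 4700 m: -5.1 × 4.2 km = -21.42°C, so T = -32.32°C.

-32.32°C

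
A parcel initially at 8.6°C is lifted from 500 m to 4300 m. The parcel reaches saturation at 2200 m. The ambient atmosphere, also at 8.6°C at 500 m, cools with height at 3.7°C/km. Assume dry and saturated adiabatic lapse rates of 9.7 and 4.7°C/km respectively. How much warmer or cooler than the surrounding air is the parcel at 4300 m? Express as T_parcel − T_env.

Parcel:
  500–2200 m, dry: Δz = 1.7 km ⇒ ΔT = -16.49°C; T = -7.89°C
  2200–4300 m, saturated: Δz = 2.1 km ⇒ ΔT = -9.87°C; T = -17.76°C
Environment:
  500–4300 m, environment: Δz = 3.8 km ⇒ ΔT = -14.06°C; T = -5.46°C
T_parcel − T_env = -17.76 − (-5.46) = -12.3°C

-12.3°C (parcel cooler than environment)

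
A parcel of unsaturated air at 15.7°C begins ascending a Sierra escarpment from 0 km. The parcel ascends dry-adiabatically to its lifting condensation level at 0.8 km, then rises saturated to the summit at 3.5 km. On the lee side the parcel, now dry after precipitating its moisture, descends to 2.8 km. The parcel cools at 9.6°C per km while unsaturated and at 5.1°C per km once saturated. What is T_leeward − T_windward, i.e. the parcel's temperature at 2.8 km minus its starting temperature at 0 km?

-14.73°C

Dry to 800 m: -9.6 × 0.8 km = -7.68°C, so T = 8.02°C.
Saturated to 3500 m: -5.1 × 2.7 km = -13.77°C, so T = -5.75°C.
Dry descent to 2800 m: +9.6 × 0.7 km = +6.72°C, so T = 0.97°C.
Net change vs windward start: 0.97 − 15.7 = -14.73°C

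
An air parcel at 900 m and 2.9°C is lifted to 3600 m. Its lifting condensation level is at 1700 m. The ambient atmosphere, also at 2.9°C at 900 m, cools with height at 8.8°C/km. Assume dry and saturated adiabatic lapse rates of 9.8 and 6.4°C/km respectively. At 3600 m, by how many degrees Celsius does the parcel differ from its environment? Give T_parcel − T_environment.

Parcel:
  Dry to 1700 m: -9.8 × 0.8 km = -7.84°C, so T = -4.94°C.
  Saturated to 3600 m: -6.4 × 1.9 km = -12.16°C, so T = -17.1°C.
Environment:
  Environment to 3600 m: -8.8 × 2.7 km = -23.76°C, so T = -20.86°C.
T_parcel − T_env = -17.1 − (-20.86) = +3.76°C

+3.76°C (parcel warmer than environment)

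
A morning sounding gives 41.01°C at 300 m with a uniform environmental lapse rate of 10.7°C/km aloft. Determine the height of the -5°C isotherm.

4600 m

Height above start = (41.01 − (-5)) / 10.7 = 4.3 km
Altitude = 300 m + 4300 m = 4600 m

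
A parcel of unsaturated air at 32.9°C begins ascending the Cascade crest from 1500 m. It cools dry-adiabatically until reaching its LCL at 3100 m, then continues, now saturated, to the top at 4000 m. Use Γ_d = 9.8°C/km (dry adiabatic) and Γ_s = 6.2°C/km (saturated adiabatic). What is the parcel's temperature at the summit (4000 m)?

Dry to 3100 m: -9.8 × 1.6 km = -15.68°C, so T = 17.22°C.
Saturated to 4000 m: -6.2 × 0.9 km = -5.58°C, so T = 11.64°C.

11.64°C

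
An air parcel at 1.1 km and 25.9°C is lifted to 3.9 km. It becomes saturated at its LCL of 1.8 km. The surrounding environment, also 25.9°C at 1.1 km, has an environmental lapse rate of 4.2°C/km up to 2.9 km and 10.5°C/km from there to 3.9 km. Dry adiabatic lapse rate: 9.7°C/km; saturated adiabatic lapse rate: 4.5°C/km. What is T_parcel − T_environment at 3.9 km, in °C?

Parcel:
  1100 → 1800 m (dry, 9.7°C/km): ΔT = -9.7 × 0.7 = -6.79°C → T = 19.11°C
  1800 → 3900 m (saturated, 4.5°C/km): ΔT = -4.5 × 2.1 = -9.45°C → T = 9.66°C
Environment:
  1100 → 2900 m (environment, lower layer, 4.2°C/km): ΔT = -4.2 × 1.8 = -7.56°C → T = 18.34°C
  2900 → 3900 m (environment, upper layer, 10.5°C/km): ΔT = -10.5 × 1 = -10.5°C → T = 7.84°C
T_parcel − T_env = 9.66 − 7.84 = +1.82°C

+1.82°C (parcel warmer than environment)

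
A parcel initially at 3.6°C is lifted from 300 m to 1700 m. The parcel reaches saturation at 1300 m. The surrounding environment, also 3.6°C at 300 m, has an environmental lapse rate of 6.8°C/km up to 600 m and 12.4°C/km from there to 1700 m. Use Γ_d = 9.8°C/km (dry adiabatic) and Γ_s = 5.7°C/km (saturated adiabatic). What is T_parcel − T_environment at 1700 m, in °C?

+3.6°C (parcel warmer than environment)

Parcel:
  300 → 1300 m (dry, 9.8°C/km): ΔT = -9.8 × 1 = -9.8°C → T = -6.2°C
  1300 → 1700 m (saturated, 5.7°C/km): ΔT = -5.7 × 0.4 = -2.28°C → T = -8.48°C
Environment:
  300 → 600 m (environment, lower layer, 6.8°C/km): ΔT = -6.8 × 0.3 = -2.04°C → T = 1.56°C
  600 → 1700 m (environment, upper layer, 12.4°C/km): ΔT = -12.4 × 1.1 = -13.64°C → T = -12.08°C
T_parcel − T_env = -8.48 − (-12.08) = +3.6°C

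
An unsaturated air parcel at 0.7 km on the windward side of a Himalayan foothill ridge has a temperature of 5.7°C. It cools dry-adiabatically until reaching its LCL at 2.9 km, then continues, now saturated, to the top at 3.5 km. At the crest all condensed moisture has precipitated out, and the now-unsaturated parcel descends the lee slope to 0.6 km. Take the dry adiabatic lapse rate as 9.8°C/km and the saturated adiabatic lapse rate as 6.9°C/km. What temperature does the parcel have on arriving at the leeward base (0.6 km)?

8.42°C

Dry to 2900 m: -9.8 × 2.2 km = -21.56°C, so T = -15.86°C.
Saturated to 3500 m: -6.9 × 0.6 km = -4.14°C, so T = -20°C.
Dry descent to 600 m: +9.8 × 2.9 km = +28.42°C, so T = 8.42°C.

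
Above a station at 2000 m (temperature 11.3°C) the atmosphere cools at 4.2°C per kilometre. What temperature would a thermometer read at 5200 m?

-2.14°C

Environmental to 5200 m: -4.2 × 3.2 km = -13.44°C, so T = -2.14°C.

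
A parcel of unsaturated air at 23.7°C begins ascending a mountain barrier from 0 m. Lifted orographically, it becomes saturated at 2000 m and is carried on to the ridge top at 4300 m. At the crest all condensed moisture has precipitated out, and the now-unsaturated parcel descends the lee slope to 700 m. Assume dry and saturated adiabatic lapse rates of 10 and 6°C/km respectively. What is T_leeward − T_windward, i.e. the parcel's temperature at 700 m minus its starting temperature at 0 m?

+2.2°C

From 0 m to 2000 m (dry): cools by 10 × 2 = 20°C, giving 3.7°C.
From 2000 m to 4300 m (saturated): cools by 6 × 2.3 = 13.8°C, giving -10.1°C.
From 4300 m to 700 m (dry descent): warms by 10 × 3.6 = 36°C, giving 25.9°C.
Net change vs windward start: 25.9 − 23.7 = +2.2°C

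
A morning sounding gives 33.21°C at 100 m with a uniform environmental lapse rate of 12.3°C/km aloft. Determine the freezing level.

Height above start = (33.21 − 0) / 12.3 = 2.7 km
Altitude = 100 m + 2700 m = 2800 m

2800 m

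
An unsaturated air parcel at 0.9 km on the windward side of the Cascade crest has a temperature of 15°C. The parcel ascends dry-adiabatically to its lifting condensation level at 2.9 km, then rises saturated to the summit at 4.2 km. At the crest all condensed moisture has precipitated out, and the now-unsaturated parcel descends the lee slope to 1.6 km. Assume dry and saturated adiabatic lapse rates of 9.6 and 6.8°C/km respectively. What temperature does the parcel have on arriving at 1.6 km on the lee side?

11.92°C

Dry to 2900 m: -9.6 × 2 km = -19.2°C, so T = -4.2°C.
Saturated to 4200 m: -6.8 × 1.3 km = -8.84°C, so T = -13.04°C.
Dry descent to 1600 m: +9.6 × 2.6 km = +24.96°C, so T = 11.92°C.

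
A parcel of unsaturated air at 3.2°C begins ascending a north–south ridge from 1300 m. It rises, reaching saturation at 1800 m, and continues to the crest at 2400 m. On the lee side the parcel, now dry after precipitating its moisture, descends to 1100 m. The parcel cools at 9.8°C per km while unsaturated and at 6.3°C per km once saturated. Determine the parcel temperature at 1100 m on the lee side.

From 1300 m to 1800 m (dry): cools by 9.8 × 0.5 = 4.9°C, giving -1.7°C.
From 1800 m to 2400 m (saturated): cools by 6.3 × 0.6 = 3.78°C, giving -5.48°C.
From 2400 m to 1100 m (dry descent): warms by 9.8 × 1.3 = 12.74°C, giving 7.26°C.

7.26°C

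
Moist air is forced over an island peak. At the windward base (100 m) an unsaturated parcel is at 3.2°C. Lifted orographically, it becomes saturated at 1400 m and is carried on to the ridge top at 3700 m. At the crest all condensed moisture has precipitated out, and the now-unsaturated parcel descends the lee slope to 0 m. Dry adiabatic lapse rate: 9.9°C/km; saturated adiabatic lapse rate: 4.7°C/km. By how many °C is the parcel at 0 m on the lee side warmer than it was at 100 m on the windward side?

100–1400 m, dry: Δz = 1.3 km ⇒ ΔT = -12.87°C; T = -9.67°C
1400–3700 m, saturated: Δz = 2.3 km ⇒ ΔT = -10.81°C; T = -20.48°C
3700–0 m, dry descent: Δz = 3.7 km ⇒ ΔT = +36.63°C; T = 16.15°C
Net change vs windward start: 16.15 − 3.2 = +12.95°C

+12.95°C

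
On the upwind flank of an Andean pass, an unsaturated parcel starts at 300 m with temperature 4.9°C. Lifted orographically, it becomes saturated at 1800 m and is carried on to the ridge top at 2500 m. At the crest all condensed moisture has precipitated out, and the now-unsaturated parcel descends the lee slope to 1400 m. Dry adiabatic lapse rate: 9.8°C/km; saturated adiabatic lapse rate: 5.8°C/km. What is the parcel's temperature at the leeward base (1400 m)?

-3.08°C

From 300 m to 1800 m (dry): cools by 9.8 × 1.5 = 14.7°C, giving -9.8°C.
From 1800 m to 2500 m (saturated): cools by 5.8 × 0.7 = 4.06°C, giving -13.86°C.
From 2500 m to 1400 m (dry descent): warms by 9.8 × 1.1 = 10.78°C, giving -3.08°C.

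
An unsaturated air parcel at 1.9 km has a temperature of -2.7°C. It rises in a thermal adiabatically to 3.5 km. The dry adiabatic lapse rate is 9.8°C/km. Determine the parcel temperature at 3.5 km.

1900–3500 m, dry adiabatic: Δz = 1.6 km ⇒ ΔT = -15.68°C; T = -18.38°C

-18.38°C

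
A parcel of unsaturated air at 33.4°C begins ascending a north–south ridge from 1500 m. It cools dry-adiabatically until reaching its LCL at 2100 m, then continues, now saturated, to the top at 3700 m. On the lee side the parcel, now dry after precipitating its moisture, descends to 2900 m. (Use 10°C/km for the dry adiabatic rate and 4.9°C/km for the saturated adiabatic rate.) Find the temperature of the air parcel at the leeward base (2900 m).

27.56°C

From 1500 m to 2100 m (dry): cools by 10 × 0.6 = 6°C, giving 27.4°C.
From 2100 m to 3700 m (saturated): cools by 4.9 × 1.6 = 7.84°C, giving 19.56°C.
From 3700 m to 2900 m (dry descent): warms by 10 × 0.8 = 8°C, giving 27.56°C.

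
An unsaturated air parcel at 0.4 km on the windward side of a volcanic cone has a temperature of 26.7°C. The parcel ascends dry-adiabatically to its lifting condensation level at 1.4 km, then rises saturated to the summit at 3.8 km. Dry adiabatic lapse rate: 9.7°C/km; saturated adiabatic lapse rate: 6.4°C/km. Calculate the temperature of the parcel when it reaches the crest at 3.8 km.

From 400 m to 1400 m (dry): cools by 9.7 × 1 = 9.7°C, giving 17°C.
From 1400 m to 3800 m (saturated): cools by 6.4 × 2.4 = 15.36°C, giving 1.64°C.

1.64°C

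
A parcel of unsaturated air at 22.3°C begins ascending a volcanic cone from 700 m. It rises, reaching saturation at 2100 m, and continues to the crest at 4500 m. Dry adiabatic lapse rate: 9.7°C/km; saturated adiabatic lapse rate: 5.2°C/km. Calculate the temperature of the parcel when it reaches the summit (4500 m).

700–2100 m, dry: Δz = 1.4 km ⇒ ΔT = -13.58°C; T = 8.72°C
2100–4500 m, saturated: Δz = 2.4 km ⇒ ΔT = -12.48°C; T = -3.76°C

-3.76°C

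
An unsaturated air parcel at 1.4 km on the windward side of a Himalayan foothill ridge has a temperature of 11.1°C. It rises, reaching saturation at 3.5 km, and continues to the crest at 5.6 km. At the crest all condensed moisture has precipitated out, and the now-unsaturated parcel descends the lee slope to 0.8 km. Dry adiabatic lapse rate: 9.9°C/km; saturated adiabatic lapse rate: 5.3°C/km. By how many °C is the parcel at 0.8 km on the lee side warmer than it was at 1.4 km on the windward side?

1400–3500 m, dry: Δz = 2.1 km ⇒ ΔT = -20.79°C; T = -9.69°C
3500–5600 m, saturated: Δz = 2.1 km ⇒ ΔT = -11.13°C; T = -20.82°C
5600–800 m, dry descent: Δz = 4.8 km ⇒ ΔT = +47.52°C; T = 26.7°C
Net change vs windward start: 26.7 − 11.1 = +15.6°C

+15.6°C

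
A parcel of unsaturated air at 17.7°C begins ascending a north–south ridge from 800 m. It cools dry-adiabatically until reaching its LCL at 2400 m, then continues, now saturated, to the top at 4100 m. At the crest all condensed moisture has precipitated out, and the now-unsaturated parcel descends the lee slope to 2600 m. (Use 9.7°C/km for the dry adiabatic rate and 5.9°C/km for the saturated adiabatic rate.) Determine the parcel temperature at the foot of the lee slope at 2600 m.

800 → 2400 m (dry, 9.7°C/km): ΔT = -9.7 × 1.6 = -15.52°C → T = 2.18°C
2400 → 4100 m (saturated, 5.9°C/km): ΔT = -5.9 × 1.7 = -10.03°C → T = -7.85°C
4100 → 2600 m (dry descent, 9.7°C/km): ΔT = +9.7 × 1.5 = +14.55°C → T = 6.7°C

6.7°C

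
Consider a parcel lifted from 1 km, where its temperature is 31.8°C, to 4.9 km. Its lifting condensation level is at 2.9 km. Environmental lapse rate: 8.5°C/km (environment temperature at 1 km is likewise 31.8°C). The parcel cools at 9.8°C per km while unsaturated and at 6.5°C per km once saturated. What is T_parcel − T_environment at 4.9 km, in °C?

Parcel:
  1000–2900 m, dry: Δz = 1.9 km ⇒ ΔT = -18.62°C; T = 13.18°C
  2900–4900 m, saturated: Δz = 2 km ⇒ ΔT = -13°C; T = 0.18°C
Environment:
  1000–4900 m, environment: Δz = 3.9 km ⇒ ΔT = -33.15°C; T = -1.35°C
T_parcel − T_env = 0.18 − (-1.35) = +1.53°C

+1.53°C (parcel warmer than environment)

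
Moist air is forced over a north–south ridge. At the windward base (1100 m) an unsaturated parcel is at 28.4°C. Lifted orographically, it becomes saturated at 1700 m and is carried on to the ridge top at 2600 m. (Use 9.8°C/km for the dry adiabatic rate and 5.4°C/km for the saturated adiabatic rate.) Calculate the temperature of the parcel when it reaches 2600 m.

From 1100 m to 1700 m (dry): cools by 9.8 × 0.6 = 5.88°C, giving 22.52°C.
From 1700 m to 2600 m (saturated): cools by 5.4 × 0.9 = 4.86°C, giving 17.66°C.

17.66°C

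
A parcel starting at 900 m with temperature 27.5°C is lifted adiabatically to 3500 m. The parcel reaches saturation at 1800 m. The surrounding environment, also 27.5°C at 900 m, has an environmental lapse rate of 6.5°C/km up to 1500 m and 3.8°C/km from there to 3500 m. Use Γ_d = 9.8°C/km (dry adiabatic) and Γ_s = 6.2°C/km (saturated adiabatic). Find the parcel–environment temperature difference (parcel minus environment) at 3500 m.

Parcel:
  Dry to 1800 m: -9.8 × 0.9 km = -8.82°C, so T = 18.68°C.
  Saturated to 3500 m: -6.2 × 1.7 km = -10.54°C, so T = 8.14°C.
Environment:
  Environment, lower layer to 1500 m: -6.5 × 0.6 km = -3.9°C, so T = 23.6°C.
  Environment, upper layer to 3500 m: -3.8 × 2 km = -7.6°C, so T = 16°C.
T_parcel − T_env = 8.14 − 16 = -7.86°C

-7.86°C (parcel cooler than environment)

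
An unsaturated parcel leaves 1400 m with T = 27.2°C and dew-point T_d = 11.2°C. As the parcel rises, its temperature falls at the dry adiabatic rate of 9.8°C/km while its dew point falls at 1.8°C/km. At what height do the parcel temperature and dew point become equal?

T and T_d converge at 9.8 − 1.8 = 8°C per km
Height above start = (27.2 − 11.2) / 8 = 2 km
LCL altitude = 1400 m + 2000 m = 3400 m

3400 m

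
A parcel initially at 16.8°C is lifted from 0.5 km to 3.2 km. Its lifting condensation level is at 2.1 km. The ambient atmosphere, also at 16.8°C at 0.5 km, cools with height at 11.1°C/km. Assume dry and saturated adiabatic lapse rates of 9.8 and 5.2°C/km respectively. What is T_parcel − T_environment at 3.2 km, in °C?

Parcel:
  500 → 2100 m (dry, 9.8°C/km): ΔT = -9.8 × 1.6 = -15.68°C → T = 1.12°C
  2100 → 3200 m (saturated, 5.2°C/km): ΔT = -5.2 × 1.1 = -5.72°C → T = -4.6°C
Environment:
  500 → 3200 m (environment, 11.1°C/km): ΔT = -11.1 × 2.7 = -29.97°C → T = -13.17°C
T_parcel − T_env = -4.6 − (-13.17) = +8.57°C

+8.57°C (parcel warmer than environment)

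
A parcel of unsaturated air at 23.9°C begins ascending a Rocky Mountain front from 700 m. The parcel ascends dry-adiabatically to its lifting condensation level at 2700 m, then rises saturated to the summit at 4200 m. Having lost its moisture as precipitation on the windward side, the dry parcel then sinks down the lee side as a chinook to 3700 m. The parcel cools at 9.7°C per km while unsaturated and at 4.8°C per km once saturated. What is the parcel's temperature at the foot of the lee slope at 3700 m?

700–2700 m, dry: Δz = 2 km ⇒ ΔT = -19.4°C; T = 4.5°C
2700–4200 m, saturated: Δz = 1.5 km ⇒ ΔT = -7.2°C; T = -2.7°C
4200–3700 m, dry descent: Δz = 0.5 km ⇒ ΔT = +4.85°C; T = 2.15°C

2.15°C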